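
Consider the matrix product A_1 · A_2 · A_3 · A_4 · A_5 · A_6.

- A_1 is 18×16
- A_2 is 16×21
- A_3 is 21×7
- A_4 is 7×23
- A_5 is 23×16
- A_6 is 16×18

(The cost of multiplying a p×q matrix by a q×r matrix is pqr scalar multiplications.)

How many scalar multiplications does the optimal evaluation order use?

Adjacent pairs: A_1A_2 = 18·16·21 = 6048; A_2A_3 = 16·21·7 = 2352; A_3A_4 = 21·7·23 = 3381; A_4A_5 = 7·23·16 = 2576; A_5A_6 = 23·16·18 = 6624.
Length 3: A_1..A_3: k=1: 0+2352+18·16·7=4368; k=2: 6048+0+18·21·7=8694 → min 4368 | A_2..A_4: k=2: 0+3381+16·21·23=11109; k=3: 2352+0+16·7·23=4928 → min 4928 | A_3..A_5: k=3: 0+2576+21·7·16=4928; k=4: 3381+0+21·23·16=11109 → min 4928 | A_4..A_6: k=4: 0+6624+7·23·18=9522; k=5: 2576+0+7·16·18=4592 → min 4592.
Length 4: A_1..A_4: k=1: 0+4928+18·16·23=11552; k=2: 6048+3381+18·21·23=18123; k=3: 4368+0+18·7·23=7266 → min 7266 | A_2..A_5: k=2: 0+4928+16·21·16=10304; k=3: 2352+2576+16·7·16=6720; k=4: 4928+0+16·23·16=10816 → min 6720 | A_3..A_6: k=3: 0+4592+21·7·18=7238; k=4: 3381+6624+21·23·18=18699; k=5: 4928+0+21·16·18=10976 → min 7238.
Length 5: A_1..A_5: k=1: 0+6720+18·16·16=11328; k=2: 6048+4928+18·21·16=17024; k=3: 4368+2576+18·7·16=8960; k=4: 7266+0+18·23·16=13890 → min 8960 | A_2..A_6: k=2: 0+7238+16·21·18=13286; k=3: 2352+4592+16·7·18=8960; k=4: 4928+6624+16·23·18=18176; k=5: 6720+0+16·16·18=11328 → min 8960.
Length 6: A_1..A_6: k=1: 0+8960+18·16·18=14144; k=2: 6048+7238+18·21·18=20090; k=3: 4368+4592+18·7·18=11228; k=4: 7266+6624+18·23·18=21342; k=5: 8960+0+18·16·18=14144 → min 11228.
Optimal order: ((A_1 · (A_2 · A_3)) · ((A_4 · A_5) · A_6)) with cost 11228.

11228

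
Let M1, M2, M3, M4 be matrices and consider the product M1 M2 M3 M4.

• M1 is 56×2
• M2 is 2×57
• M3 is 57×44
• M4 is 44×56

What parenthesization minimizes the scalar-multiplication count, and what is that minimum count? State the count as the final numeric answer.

16216

Adjacent pairs: M1M2 = 56·2·57 = 6384; M2M3 = 2·57·44 = 5016; M3M4 = 57·44·56 = 140448.
Length 3: M1..M3: k=1: 0+5016+56·2·44=9944; k=2: 6384+0+56·57·44=146832 → min 9944 | M2..M4: k=2: 0+140448+2·57·56=146832; k=3: 5016+0+2·44·56=9944 → min 9944.
Length 4: M1..M4: k=1: 0+9944+56·2·56=16216; k=2: 6384+140448+56·57·56=325584; k=3: 9944+0+56·44·56=147928 → min 16216.
Optimal parenthesization: (M1 ((M2 M3) M4)) with cost 16216.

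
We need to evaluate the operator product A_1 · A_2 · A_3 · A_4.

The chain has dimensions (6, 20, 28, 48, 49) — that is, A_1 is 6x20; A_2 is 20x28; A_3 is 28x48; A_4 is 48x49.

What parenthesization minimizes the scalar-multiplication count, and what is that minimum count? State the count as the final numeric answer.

25536

Adjacent pairs: A_1A_2 = 6·20·28 = 3360; A_2A_3 = 20·28·48 = 26880; A_3A_4 = 28·48·49 = 65856.
Length 3: A_1..A_3: k=1: 0+26880+6·20·48=32640; k=2: 3360+0+6·28·48=11424 → min 11424 | A_2..A_4: k=2: 0+65856+20·28·49=93296; k=3: 26880+0+20·48·49=73920 → min 73920.
Length 4: A_1..A_4: k=1: 0+73920+6·20·49=79800; k=2: 3360+65856+6·28·49=77448; k=3: 11424+0+6·48·49=25536 → min 25536.
Optimal parenthesization: (((A_1 · A_2) · A_3) · A_4) with cost 25536.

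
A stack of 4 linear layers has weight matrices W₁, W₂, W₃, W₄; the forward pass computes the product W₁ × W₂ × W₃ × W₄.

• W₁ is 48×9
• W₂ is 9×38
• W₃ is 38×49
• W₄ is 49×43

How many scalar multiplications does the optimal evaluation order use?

54297

Adjacent pairs: W₁W₂ = 48·9·38 = 16416; W₂W₃ = 9·38·49 = 16758; W₃W₄ = 38·49·43 = 80066.
Length 3: W₁..W₃: k=1: 0+16758+48·9·49=37926; k=2: 16416+0+48·38·49=105792 → min 37926 | W₂..W₄: k=2: 0+80066+9·38·43=94772; k=3: 16758+0+9·49·43=35721 → min 35721.
Length 4: W₁..W₄: k=1: 0+35721+48·9·43=54297; k=2: 16416+80066+48·38·43=174914; k=3: 37926+0+48·49·43=139062 → min 54297.
Optimal order: (W₁ × ((W₂ × W₃) × W₄)) with cost 54297.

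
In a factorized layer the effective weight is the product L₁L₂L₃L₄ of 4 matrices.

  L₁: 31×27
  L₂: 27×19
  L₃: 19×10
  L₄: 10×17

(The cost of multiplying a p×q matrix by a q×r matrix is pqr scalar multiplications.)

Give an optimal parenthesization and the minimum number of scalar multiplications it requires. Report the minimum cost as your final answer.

18770

Adjacent pairs: L₁L₂ = 31·27·19 = 15903; L₂L₃ = 27·19·10 = 5130; L₃L₄ = 19·10·17 = 3230.
Length 3: L₁..L₃: k=1: 0+5130+31·27·10=13500; k=2: 15903+0+31·19·10=21793 → min 13500 | L₂..L₄: k=2: 0+3230+27·19·17=11951; k=3: 5130+0+27·10·17=9720 → min 9720.
Length 4: L₁..L₄: k=1: 0+9720+31·27·17=23949; k=2: 15903+3230+31·19·17=29146; k=3: 13500+0+31·10·17=18770 → min 18770.
Optimal parenthesization: ((L₁(L₂L₃))L₄) with cost 18770.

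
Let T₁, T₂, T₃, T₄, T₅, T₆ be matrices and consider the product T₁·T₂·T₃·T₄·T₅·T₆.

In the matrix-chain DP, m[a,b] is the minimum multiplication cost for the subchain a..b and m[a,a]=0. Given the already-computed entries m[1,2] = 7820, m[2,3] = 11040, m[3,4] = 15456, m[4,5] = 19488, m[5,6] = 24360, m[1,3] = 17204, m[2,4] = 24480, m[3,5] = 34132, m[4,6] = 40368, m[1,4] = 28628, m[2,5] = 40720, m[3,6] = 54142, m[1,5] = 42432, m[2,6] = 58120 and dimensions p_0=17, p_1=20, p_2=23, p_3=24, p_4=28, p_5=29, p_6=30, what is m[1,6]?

57222

m[1,6] = min over k∈[1,5] of m[1,k]+m[k+1,6]+p_{0}·p_k·p_{6}.
k=1: 0 + 58120 + 17·20·30 = 68320; k=2: 7820 + 54142 + 17·23·30 = 73692; k=3: 17204 + 40368 + 17·24·30 = 69812; k=4: 28628 + 24360 + 17·28·30 = 67268; k=5: 42432 + 0 + 17·29·30 = 57222.
Minimum: 57222 at k=5.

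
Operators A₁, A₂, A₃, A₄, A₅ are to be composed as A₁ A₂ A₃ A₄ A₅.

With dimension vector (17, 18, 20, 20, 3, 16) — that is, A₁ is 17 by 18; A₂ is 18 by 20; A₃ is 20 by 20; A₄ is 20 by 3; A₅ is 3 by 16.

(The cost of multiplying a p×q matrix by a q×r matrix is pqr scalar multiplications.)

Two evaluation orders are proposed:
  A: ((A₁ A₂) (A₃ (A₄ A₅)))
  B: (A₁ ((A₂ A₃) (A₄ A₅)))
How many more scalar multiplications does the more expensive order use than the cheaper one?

Order A = ((A₁ A₂) (A₃ (A₄ A₅))): (A₁ A₂): 17×18 by 18×20 → 17×20, cost 17·18·20 = 6120; (A₄ A₅): 20×3 by 3×16 → 20×16, cost 20·3·16 = 960; (A₃ (A₄ A₅)): 20×20 by 20×16 → 20×16, cost 20·20·16 = 6400; cumulative 7360; ((A₁ A₂) (A₃ (A₄ A₅))): 17×20 by 20×16 → 17×16, cost 17·20·16 = 5440; cumulative 18920. Total 18920.
Order B = (A₁ ((A₂ A₃) (A₄ A₅))): (A₂ A₃): 18×20 by 20×20 → 18×20, cost 18·20·20 = 7200; (A₄ A₅): 20×3 by 3×16 → 20×16, cost 20·3·16 = 960; ((A₂ A₃) (A₄ A₅)): 18×20 by 20×16 → 18×16, cost 18·20·16 = 5760; cumulative 13920; (A₁ ((A₂ A₃) (A₄ A₅))): 17×18 by 18×16 → 17×16, cost 17·18·16 = 4896; cumulative 18816. Total 18816.
Difference: |18920 − 18816| = 104.

104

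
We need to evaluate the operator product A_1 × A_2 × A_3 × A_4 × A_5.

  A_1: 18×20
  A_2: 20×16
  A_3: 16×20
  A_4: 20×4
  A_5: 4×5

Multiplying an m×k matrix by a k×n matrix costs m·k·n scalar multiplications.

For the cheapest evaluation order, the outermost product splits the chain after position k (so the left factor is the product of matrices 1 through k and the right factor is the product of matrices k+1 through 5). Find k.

Adjacent pairs: A_1A_2 = 18·20·16 = 5760; A_2A_3 = 20·16·20 = 6400; A_3A_4 = 16·20·4 = 1280; A_4A_5 = 20·4·5 = 400.
Length 3: A_1..A_3: k=1: 0+6400+18·20·20=13600; k=2: 5760+0+18·16·20=11520 → min 11520 | A_2..A_4: k=2: 0+1280+20·16·4=2560; k=3: 6400+0+20·20·4=8000 → min 2560 | A_3..A_5: k=3: 0+400+16·20·5=2000; k=4: 1280+0+16·4·5=1600 → min 1600.
Length 4: A_1..A_4: k=1: 0+2560+18·20·4=4000; k=2: 5760+1280+18·16·4=8192; k=3: 11520+0+18·20·4=12960 → min 4000 | A_2..A_5: k=2: 0+1600+20·16·5=3200; k=3: 6400+400+20·20·5=8800; k=4: 2560+0+20·4·5=2960 → min 2960.
Top-level splits: k=1: (A_1..A_1)·(A_2..A_5) → 0+2960+18·20·5 = 4760; k=2: (A_1..A_2)·(A_3..A_5) → 5760+1600+18·16·5 = 8800; k=3: (A_1..A_3)·(A_4..A_5) → 11520+400+18·20·5 = 13720; k=4: (A_1..A_4)·(A_5..A_5) → 4000+0+18·4·5 = 4360.
Best split is after A_4, i.e. k = 4.

4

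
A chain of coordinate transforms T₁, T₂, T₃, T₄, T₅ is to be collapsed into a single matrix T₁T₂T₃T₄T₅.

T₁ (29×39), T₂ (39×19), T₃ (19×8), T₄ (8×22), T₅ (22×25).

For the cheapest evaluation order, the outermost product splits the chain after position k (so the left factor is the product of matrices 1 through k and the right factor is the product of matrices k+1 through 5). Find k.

Adjacent pairs: T₁T₂ = 29·39·19 = 21489; T₂T₃ = 39·19·8 = 5928; T₃T₄ = 19·8·22 = 3344; T₄T₅ = 8·22·25 = 4400.
Length 3: T₁..T₃: k=1: 0+5928+29·39·8=14976; k=2: 21489+0+29·19·8=25897 → min 14976 | T₂..T₄: k=2: 0+3344+39·19·22=19646; k=3: 5928+0+39·8·22=12792 → min 12792 | T₃..T₅: k=3: 0+4400+19·8·25=8200; k=4: 3344+0+19·22·25=13794 → min 8200.
Length 4: T₁..T₄: k=1: 0+12792+29·39·22=37674; k=2: 21489+3344+29·19·22=36955; k=3: 14976+0+29·8·22=20080 → min 20080 | T₂..T₅: k=2: 0+8200+39·19·25=26725; k=3: 5928+4400+39·8·25=18128; k=4: 12792+0+39·22·25=34242 → min 18128.
Top-level splits: k=1: (T₁..T₁)·(T₂..T₅) → 0+18128+29·39·25 = 46403; k=2: (T₁..T₂)·(T₃..T₅) → 21489+8200+29·19·25 = 43464; k=3: (T₁..T₃)·(T₄..T₅) → 14976+4400+29·8·25 = 25176; k=4: (T₁..T₄)·(T₅..T₅) → 20080+0+29·22·25 = 36030.
Best split is after T₃, i.e. k = 3.

3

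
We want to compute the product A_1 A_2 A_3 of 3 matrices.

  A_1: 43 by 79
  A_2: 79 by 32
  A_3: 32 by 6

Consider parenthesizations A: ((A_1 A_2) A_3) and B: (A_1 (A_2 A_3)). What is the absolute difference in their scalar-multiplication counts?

Order A = ((A_1 A_2) A_3): (A_1 A_2): 43×79 by 79×32 → 43×32, cost 43·79·32 = 108704; ((A_1 A_2) A_3): 43×32 by 32×6 → 43×6, cost 43·32·6 = 8256; cumulative 116960. Total 116960.
Order B = (A_1 (A_2 A_3)): (A_2 A_3): 79×32 by 32×6 → 79×6, cost 79·32·6 = 15168; (A_1 (A_2 A_3)): 43×79 by 79×6 → 43×6, cost 43·79·6 = 20382; cumulative 35550. Total 35550.
Difference: |116960 − 35550| = 81410.

81410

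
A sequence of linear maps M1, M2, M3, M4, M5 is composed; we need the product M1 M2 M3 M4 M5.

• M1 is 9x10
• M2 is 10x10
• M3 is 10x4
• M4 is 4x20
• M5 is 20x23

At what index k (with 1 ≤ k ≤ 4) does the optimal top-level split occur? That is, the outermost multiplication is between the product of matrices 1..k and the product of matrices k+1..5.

3

Adjacent pairs: M1M2 = 9·10·10 = 900; M2M3 = 10·10·4 = 400; M3M4 = 10·4·20 = 800; M4M5 = 4·20·23 = 1840.
Length 3: M1..M3: k=1: 0+400+9·10·4=760; k=2: 900+0+9·10·4=1260 → min 760 | M2..M4: k=2: 0+800+10·10·20=2800; k=3: 400+0+10·4·20=1200 → min 1200 | M3..M5: k=3: 0+1840+10·4·23=2760; k=4: 800+0+10·20·23=5400 → min 2760.
Length 4: M1..M4: k=1: 0+1200+9·10·20=3000; k=2: 900+800+9·10·20=3500; k=3: 760+0+9·4·20=1480 → min 1480 | M2..M5: k=2: 0+2760+10·10·23=5060; k=3: 400+1840+10·4·23=3160; k=4: 1200+0+10·20·23=5800 → min 3160.
Top-level splits: k=1: (M1..M1)·(M2..M5) → 0+3160+9·10·23 = 5230; k=2: (M1..M2)·(M3..M5) → 900+2760+9·10·23 = 5730; k=3: (M1..M3)·(M4..M5) → 760+1840+9·4·23 = 3428; k=4: (M1..M4)·(M5..M5) → 1480+0+9·20·23 = 5620.
Best split is after M3, i.e. k = 3.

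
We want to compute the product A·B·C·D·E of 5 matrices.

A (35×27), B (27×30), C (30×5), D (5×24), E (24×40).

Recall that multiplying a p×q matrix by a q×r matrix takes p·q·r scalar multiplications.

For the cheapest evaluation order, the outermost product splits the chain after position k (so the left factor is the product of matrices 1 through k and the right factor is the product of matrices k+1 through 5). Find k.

3

Adjacent pairs: AB = 35·27·30 = 28350; BC = 27·30·5 = 4050; CD = 30·5·24 = 3600; DE = 5·24·40 = 4800.
Length 3: A..C: k=1: 0+4050+35·27·5=8775; k=2: 28350+0+35·30·5=33600 → min 8775 | B..D: k=2: 0+3600+27·30·24=23040; k=3: 4050+0+27·5·24=7290 → min 7290 | C..E: k=3: 0+4800+30·5·40=10800; k=4: 3600+0+30·24·40=32400 → min 10800.
Length 4: A..D: k=1: 0+7290+35·27·24=29970; k=2: 28350+3600+35·30·24=57150; k=3: 8775+0+35·5·24=12975 → min 12975 | B..E: k=2: 0+10800+27·30·40=43200; k=3: 4050+4800+27·5·40=14250; k=4: 7290+0+27·24·40=33210 → min 14250.
Top-level splits: k=1: (A..A)·(B..E) → 0+14250+35·27·40 = 52050; k=2: (A..B)·(C..E) → 28350+10800+35·30·40 = 81150; k=3: (A..C)·(D..E) → 8775+4800+35·5·40 = 20575; k=4: (A..D)·(E..E) → 12975+0+35·24·40 = 46575.
Best split is after C, i.e. k = 3.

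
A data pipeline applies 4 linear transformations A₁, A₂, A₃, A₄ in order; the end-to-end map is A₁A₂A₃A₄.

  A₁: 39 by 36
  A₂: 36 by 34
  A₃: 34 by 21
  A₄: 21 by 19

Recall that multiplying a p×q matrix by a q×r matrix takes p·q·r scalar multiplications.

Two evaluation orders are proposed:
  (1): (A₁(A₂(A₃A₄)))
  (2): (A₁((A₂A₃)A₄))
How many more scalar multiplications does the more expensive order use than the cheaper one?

Order (1) = (A₁(A₂(A₃A₄))): (A₃A₄): 34×21 by 21×19 → 34×19, cost 34·21·19 = 13566; (A₂(A₃A₄)): 36×34 by 34×19 → 36×19, cost 36·34·19 = 23256; cumulative 36822; (A₁(A₂(A₃A₄))): 39×36 by 36×19 → 39×19, cost 39·36·19 = 26676; cumulative 63498. Total 63498.
Order (2) = (A₁((A₂A₃)A₄)): (A₂A₃): 36×34 by 34×21 → 36×21, cost 36·34·21 = 25704; ((A₂A₃)A₄): 36×21 by 21×19 → 36×19, cost 36·21·19 = 14364; cumulative 40068; (A₁((A₂A₃)A₄)): 39×36 by 36×19 → 39×19, cost 39·36·19 = 26676; cumulative 66744. Total 66744.
Difference: |63498 − 66744| = 3246.

3246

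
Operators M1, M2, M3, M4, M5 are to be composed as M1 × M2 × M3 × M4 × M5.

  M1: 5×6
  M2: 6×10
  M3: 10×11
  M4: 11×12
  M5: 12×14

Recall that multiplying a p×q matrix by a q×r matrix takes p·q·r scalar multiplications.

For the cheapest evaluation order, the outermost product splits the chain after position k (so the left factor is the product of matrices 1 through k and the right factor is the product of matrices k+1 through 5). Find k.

Adjacent pairs: M1M2 = 5·6·10 = 300; M2M3 = 6·10·11 = 660; M3M4 = 10·11·12 = 1320; M4M5 = 11·12·14 = 1848.
Length 3: M1..M3: k=1: 0+660+5·6·11=990; k=2: 300+0+5·10·11=850 → min 850 | M2..M4: k=2: 0+1320+6·10·12=2040; k=3: 660+0+6·11·12=1452 → min 1452 | M3..M5: k=3: 0+1848+10·11·14=3388; k=4: 1320+0+10·12·14=3000 → min 3000.
Length 4: M1..M4: k=1: 0+1452+5·6·12=1812; k=2: 300+1320+5·10·12=2220; k=3: 850+0+5·11·12=1510 → min 1510 | M2..M5: k=2: 0+3000+6·10·14=3840; k=3: 660+1848+6·11·14=3432; k=4: 1452+0+6·12·14=2460 → min 2460.
Top-level splits: k=1: (M1..M1)·(M2..M5) → 0+2460+5·6·14 = 2880; k=2: (M1..M2)·(M3..M5) → 300+3000+5·10·14 = 4000; k=3: (M1..M3)·(M4..M5) → 850+1848+5·11·14 = 3468; k=4: (M1..M4)·(M5..M5) → 1510+0+5·12·14 = 2350.
Best split is after M4, i.e. k = 4.

4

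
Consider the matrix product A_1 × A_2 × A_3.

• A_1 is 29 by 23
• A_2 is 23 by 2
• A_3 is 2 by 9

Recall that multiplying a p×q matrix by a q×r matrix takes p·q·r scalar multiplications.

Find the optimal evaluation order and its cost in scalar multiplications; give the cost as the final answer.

(A_1 × (A_2 × A_3)): cost 6417.
((A_1 × A_2) × A_3): cost 1856.
Optimal: ((A_1 × A_2) × A_3) with cost 1856.

1856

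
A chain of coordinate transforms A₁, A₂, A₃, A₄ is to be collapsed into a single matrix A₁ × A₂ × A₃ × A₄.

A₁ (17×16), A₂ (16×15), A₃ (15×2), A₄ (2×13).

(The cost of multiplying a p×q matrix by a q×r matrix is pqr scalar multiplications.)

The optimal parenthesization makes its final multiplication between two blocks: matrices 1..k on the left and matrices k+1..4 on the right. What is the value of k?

3

Adjacent pairs: A₁A₂ = 17·16·15 = 4080; A₂A₃ = 16·15·2 = 480; A₃A₄ = 15·2·13 = 390.
Length 3: A₁..A₃: k=1: 0+480+17·16·2=1024; k=2: 4080+0+17·15·2=4590 → min 1024 | A₂..A₄: k=2: 0+390+16·15·13=3510; k=3: 480+0+16·2·13=896 → min 896.
Top-level splits: k=1: (A₁..A₁)·(A₂..A₄) → 0+896+17·16·13 = 4432; k=2: (A₁..A₂)·(A₃..A₄) → 4080+390+17·15·13 = 7785; k=3: (A₁..A₃)·(A₄..A₄) → 1024+0+17·2·13 = 1466.
Best split is after A₃, i.e. k = 3.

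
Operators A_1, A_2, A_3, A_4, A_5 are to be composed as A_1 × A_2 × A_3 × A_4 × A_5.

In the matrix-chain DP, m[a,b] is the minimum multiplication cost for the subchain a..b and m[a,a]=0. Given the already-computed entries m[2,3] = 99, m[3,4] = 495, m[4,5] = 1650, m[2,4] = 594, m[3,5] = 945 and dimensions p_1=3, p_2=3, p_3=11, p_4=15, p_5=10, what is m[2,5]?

m[2,5] = min over k∈[2,4] of m[2,k]+m[k+1,5]+p_{1}·p_k·p_{5}.
k=2: 0 + 945 + 3·3·10 = 1035; k=3: 99 + 1650 + 3·11·10 = 2079; k=4: 594 + 0 + 3·15·10 = 1044.
Minimum: 1035 at k=2.

1035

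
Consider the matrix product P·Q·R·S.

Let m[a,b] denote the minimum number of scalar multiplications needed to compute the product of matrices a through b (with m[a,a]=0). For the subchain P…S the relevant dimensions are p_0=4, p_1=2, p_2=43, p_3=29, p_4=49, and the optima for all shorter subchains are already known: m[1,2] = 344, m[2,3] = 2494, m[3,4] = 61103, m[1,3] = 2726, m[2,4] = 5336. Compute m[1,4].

5728

m[1,4] = min over k∈[1,3] of m[1,k]+m[k+1,4]+p_{0}·p_k·p_{4}.
k=1: 0 + 5336 + 4·2·49 = 5728; k=2: 344 + 61103 + 4·43·49 = 69875; k=3: 2726 + 0 + 4·29·49 = 8410.
Minimum: 5728 at k=1.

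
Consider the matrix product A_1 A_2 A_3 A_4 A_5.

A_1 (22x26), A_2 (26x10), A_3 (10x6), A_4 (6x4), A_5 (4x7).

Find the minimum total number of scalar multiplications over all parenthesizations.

4184

Adjacent pairs: A_1A_2 = 22·26·10 = 5720; A_2A_3 = 26·10·6 = 1560; A_3A_4 = 10·6·4 = 240; A_4A_5 = 6·4·7 = 168.
Length 3: A_1..A_3: k=1: 0+1560+22·26·6=4992; k=2: 5720+0+22·10·6=7040 → min 4992 | A_2..A_4: k=2: 0+240+26·10·4=1280; k=3: 1560+0+26·6·4=2184 → min 1280 | A_3..A_5: k=3: 0+168+10·6·7=588; k=4: 240+0+10·4·7=520 → min 520.
Length 4: A_1..A_4: k=1: 0+1280+22·26·4=3568; k=2: 5720+240+22·10·4=6840; k=3: 4992+0+22·6·4=5520 → min 3568 | A_2..A_5: k=2: 0+520+26·10·7=2340; k=3: 1560+168+26·6·7=2820; k=4: 1280+0+26·4·7=2008 → min 2008.
Length 5: A_1..A_5: k=1: 0+2008+22·26·7=6012; k=2: 5720+520+22·10·7=7780; k=3: 4992+168+22·6·7=6084; k=4: 3568+0+22·4·7=4184 → min 4184.
Optimal order: ((A_1 (A_2 (A_3 A_4))) A_5) with cost 4184.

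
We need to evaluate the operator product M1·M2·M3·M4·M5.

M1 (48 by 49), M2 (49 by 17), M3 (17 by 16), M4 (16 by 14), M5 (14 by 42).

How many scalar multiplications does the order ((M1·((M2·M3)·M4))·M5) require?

(M2·M3): 49×17 by 17×16 → 49×16, cost 49·17·16 = 13328
((M2·M3)·M4): 49×16 by 16×14 → 49×14, cost 49·16·14 = 10976; cumulative 24304
(M1·((M2·M3)·M4)): 48×49 by 49×14 → 48×14, cost 48·49·14 = 32928; cumulative 57232
((M1·((M2·M3)·M4))·M5): 48×14 by 14×42 → 48×42, cost 48·14·42 = 28224; cumulative 85456
Total: 85456 scalar multiplications.

85456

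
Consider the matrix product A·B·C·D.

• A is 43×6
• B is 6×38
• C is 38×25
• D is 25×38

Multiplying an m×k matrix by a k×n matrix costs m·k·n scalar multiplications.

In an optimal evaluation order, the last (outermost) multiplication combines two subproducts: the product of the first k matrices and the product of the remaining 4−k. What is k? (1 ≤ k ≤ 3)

Adjacent pairs: AB = 43·6·38 = 9804; BC = 6·38·25 = 5700; CD = 38·25·38 = 36100.
Length 3: A..C: k=1: 0+5700+43·6·25=12150; k=2: 9804+0+43·38·25=50654 → min 12150 | B..D: k=2: 0+36100+6·38·38=44764; k=3: 5700+0+6·25·38=11400 → min 11400.
Top-level splits: k=1: (A..A)·(B..D) → 0+11400+43·6·38 = 21204; k=2: (A..B)·(C..D) → 9804+36100+43·38·38 = 107996; k=3: (A..C)·(D..D) → 12150+0+43·25·38 = 53000.
Best split is after A, i.e. k = 1.

1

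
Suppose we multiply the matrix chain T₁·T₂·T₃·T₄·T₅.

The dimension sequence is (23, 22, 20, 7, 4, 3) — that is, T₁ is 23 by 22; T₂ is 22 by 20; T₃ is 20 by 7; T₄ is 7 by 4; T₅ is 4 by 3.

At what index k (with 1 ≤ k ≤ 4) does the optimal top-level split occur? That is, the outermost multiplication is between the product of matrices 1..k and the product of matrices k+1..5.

1

Adjacent pairs: T₁T₂ = 23·22·20 = 10120; T₂T₃ = 22·20·7 = 3080; T₃T₄ = 20·7·4 = 560; T₄T₅ = 7·4·3 = 84.
Length 3: T₁..T₃: k=1: 0+3080+23·22·7=6622; k=2: 10120+0+23·20·7=13340 → min 6622 | T₂..T₄: k=2: 0+560+22·20·4=2320; k=3: 3080+0+22·7·4=3696 → min 2320 | T₃..T₅: k=3: 0+84+20·7·3=504; k=4: 560+0+20·4·3=800 → min 504.
Length 4: T₁..T₄: k=1: 0+2320+23·22·4=4344; k=2: 10120+560+23·20·4=12520; k=3: 6622+0+23·7·4=7266 → min 4344 | T₂..T₅: k=2: 0+504+22·20·3=1824; k=3: 3080+84+22·7·3=3626; k=4: 2320+0+22·4·3=2584 → min 1824.
Top-level splits: k=1: (T₁..T₁)·(T₂..T₅) → 0+1824+23·22·3 = 3342; k=2: (T₁..T₂)·(T₃..T₅) → 10120+504+23·20·3 = 12004; k=3: (T₁..T₃)·(T₄..T₅) → 6622+84+23·7·3 = 7189; k=4: (T₁..T₄)·(T₅..T₅) → 4344+0+23·4·3 = 4620.
Best split is after T₁, i.e. k = 1.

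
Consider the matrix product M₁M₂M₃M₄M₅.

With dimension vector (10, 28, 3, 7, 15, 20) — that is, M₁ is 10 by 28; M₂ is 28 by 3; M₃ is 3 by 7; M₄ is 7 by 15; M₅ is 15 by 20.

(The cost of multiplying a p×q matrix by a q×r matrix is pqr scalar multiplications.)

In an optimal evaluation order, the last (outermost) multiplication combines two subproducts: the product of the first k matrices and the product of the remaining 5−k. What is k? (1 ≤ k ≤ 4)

2

Adjacent pairs: M₁M₂ = 10·28·3 = 840; M₂M₃ = 28·3·7 = 588; M₃M₄ = 3·7·15 = 315; M₄M₅ = 7·15·20 = 2100.
Length 3: M₁..M₃: k=1: 0+588+10·28·7=2548; k=2: 840+0+10·3·7=1050 → min 1050 | M₂..M₄: k=2: 0+315+28·3·15=1575; k=3: 588+0+28·7·15=3528 → min 1575 | M₃..M₅: k=3: 0+2100+3·7·20=2520; k=4: 315+0+3·15·20=1215 → min 1215.
Length 4: M₁..M₄: k=1: 0+1575+10·28·15=5775; k=2: 840+315+10·3·15=1605; k=3: 1050+0+10·7·15=2100 → min 1605 | M₂..M₅: k=2: 0+1215+28·3·20=2895; k=3: 588+2100+28·7·20=6608; k=4: 1575+0+28·15·20=9975 → min 2895.
Top-level splits: k=1: (M₁..M₁)·(M₂..M₅) → 0+2895+10·28·20 = 8495; k=2: (M₁..M₂)·(M₃..M₅) → 840+1215+10·3·20 = 2655; k=3: (M₁..M₃)·(M₄..M₅) → 1050+2100+10·7·20 = 4550; k=4: (M₁..M₄)·(M₅..M₅) → 1605+0+10·15·20 = 4605.
Best split is after M₂, i.e. k = 2.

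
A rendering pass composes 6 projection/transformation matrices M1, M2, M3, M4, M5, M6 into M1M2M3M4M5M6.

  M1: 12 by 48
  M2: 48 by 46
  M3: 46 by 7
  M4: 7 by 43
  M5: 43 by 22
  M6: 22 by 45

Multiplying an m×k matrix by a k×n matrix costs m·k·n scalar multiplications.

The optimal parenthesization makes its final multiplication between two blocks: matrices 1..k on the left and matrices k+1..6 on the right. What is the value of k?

3

Adjacent pairs: M1M2 = 12·48·46 = 26496; M2M3 = 48·46·7 = 15456; M3M4 = 46·7·43 = 13846; M4M5 = 7·43·22 = 6622; M5M6 = 43·22·45 = 42570.
Length 3: M1..M3: k=1: 0+15456+12·48·7=19488; k=2: 26496+0+12·46·7=30360 → min 19488 | M2..M4: k=2: 0+13846+48·46·43=108790; k=3: 15456+0+48·7·43=29904 → min 29904 | M3..M5: k=3: 0+6622+46·7·22=13706; k=4: 13846+0+46·43·22=57362 → min 13706 | M4..M6: k=4: 0+42570+7·43·45=56115; k=5: 6622+0+7·22·45=13552 → min 13552.
Length 4: M1..M4: k=1: 0+29904+12·48·43=54672; k=2: 26496+13846+12·46·43=64078; k=3: 19488+0+12·7·43=23100 → min 23100 | M2..M5: k=2: 0+13706+48·46·22=62282; k=3: 15456+6622+48·7·22=29470; k=4: 29904+0+48·43·22=75312 → min 29470 | M3..M6: k=3: 0+13552+46·7·45=28042; k=4: 13846+42570+46·43·45=145426; k=5: 13706+0+46·22·45=59246 → min 28042.
Length 5: M1..M5: k=1: 0+29470+12·48·22=42142; k=2: 26496+13706+12·46·22=52346; k=3: 19488+6622+12·7·22=27958; k=4: 23100+0+12·43·22=34452 → min 27958 | M2..M6: k=2: 0+28042+48·46·45=127402; k=3: 15456+13552+48·7·45=44128; k=4: 29904+42570+48·43·45=165354; k=5: 29470+0+48·22·45=76990 → min 44128.
Top-level splits: k=1: (M1..M1)·(M2..M6) → 0+44128+12·48·45 = 70048; k=2: (M1..M2)·(M3..M6) → 26496+28042+12·46·45 = 79378; k=3: (M1..M3)·(M4..M6) → 19488+13552+12·7·45 = 36820; k=4: (M1..M4)·(M5..M6) → 23100+42570+12·43·45 = 88890; k=5: (M1..M5)·(M6..M6) → 27958+0+12·22·45 = 39838.
Best split is after M3, i.e. k = 3.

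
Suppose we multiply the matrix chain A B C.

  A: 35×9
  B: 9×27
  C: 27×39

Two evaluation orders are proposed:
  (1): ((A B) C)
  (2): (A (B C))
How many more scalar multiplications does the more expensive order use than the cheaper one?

Order (1) = ((A B) C): (A B): 35×9 by 9×27 → 35×27, cost 35·9·27 = 8505; ((A B) C): 35×27 by 27×39 → 35×39, cost 35·27·39 = 36855; cumulative 45360. Total 45360.
Order (2) = (A (B C)): (B C): 9×27 by 27×39 → 9×39, cost 9·27·39 = 9477; (A (B C)): 35×9 by 9×39 → 35×39, cost 35·9·39 = 12285; cumulative 21762. Total 21762.
Difference: |45360 − 21762| = 23598.

23598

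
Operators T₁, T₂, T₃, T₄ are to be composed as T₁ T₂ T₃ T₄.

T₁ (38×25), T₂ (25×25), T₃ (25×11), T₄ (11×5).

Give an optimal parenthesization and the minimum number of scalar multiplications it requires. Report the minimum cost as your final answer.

Adjacent pairs: T₁T₂ = 38·25·25 = 23750; T₂T₃ = 25·25·11 = 6875; T₃T₄ = 25·11·5 = 1375.
Length 3: T₁..T₃: k=1: 0+6875+38·25·11=17325; k=2: 23750+0+38·25·11=34200 → min 17325 | T₂..T₄: k=2: 0+1375+25·25·5=4500; k=3: 6875+0+25·11·5=8250 → min 4500.
Length 4: T₁..T₄: k=1: 0+4500+38·25·5=9250; k=2: 23750+1375+38·25·5=29875; k=3: 17325+0+38·11·5=19415 → min 9250.
Optimal parenthesization: (T₁ (T₂ (T₃ T₄))) with cost 9250.

9250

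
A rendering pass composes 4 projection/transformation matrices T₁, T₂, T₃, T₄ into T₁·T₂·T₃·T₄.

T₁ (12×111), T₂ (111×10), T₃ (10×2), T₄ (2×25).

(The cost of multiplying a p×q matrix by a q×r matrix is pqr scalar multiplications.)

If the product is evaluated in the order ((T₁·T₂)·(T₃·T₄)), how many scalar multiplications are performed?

(T₁·T₂): 12×111 by 111×10 → 12×10, cost 12·111·10 = 13320
(T₃·T₄): 10×2 by 2×25 → 10×25, cost 10·2·25 = 500
((T₁·T₂)·(T₃·T₄)): 12×10 by 10×25 → 12×25, cost 12·10·25 = 3000; cumulative 16820
Total: 16820 scalar multiplications.

16820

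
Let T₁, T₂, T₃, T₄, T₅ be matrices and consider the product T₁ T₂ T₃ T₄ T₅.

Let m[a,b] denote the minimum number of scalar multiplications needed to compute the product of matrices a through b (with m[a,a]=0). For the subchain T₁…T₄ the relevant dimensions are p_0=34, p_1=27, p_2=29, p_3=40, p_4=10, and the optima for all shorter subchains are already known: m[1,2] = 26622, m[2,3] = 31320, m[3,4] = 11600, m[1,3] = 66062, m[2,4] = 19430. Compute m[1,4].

m[1,4] = min over k∈[1,3] of m[1,k]+m[k+1,4]+p_{0}·p_k·p_{4}.
k=1: 0 + 19430 + 34·27·10 = 28610; k=2: 26622 + 11600 + 34·29·10 = 48082; k=3: 66062 + 0 + 34·40·10 = 79662.
Minimum: 28610 at k=1.

28610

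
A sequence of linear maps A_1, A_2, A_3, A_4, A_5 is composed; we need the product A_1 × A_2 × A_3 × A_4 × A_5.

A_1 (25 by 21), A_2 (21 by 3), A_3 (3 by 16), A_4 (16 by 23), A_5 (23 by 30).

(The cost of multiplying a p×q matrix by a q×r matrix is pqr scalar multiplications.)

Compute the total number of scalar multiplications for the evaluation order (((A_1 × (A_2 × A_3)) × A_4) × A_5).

(A_2 × A_3): 21×3 by 3×16 → 21×16, cost 21·3·16 = 1008
(A_1 × (A_2 × A_3)): 25×21 by 21×16 → 25×16, cost 25·21·16 = 8400; cumulative 9408
((A_1 × (A_2 × A_3)) × A_4): 25×16 by 16×23 → 25×23, cost 25·16·23 = 9200; cumulative 18608
(((A_1 × (A_2 × A_3)) × A_4) × A_5): 25×23 by 23×30 → 25×30, cost 25·23·30 = 17250; cumulative 35858
Total: 35858 scalar multiplications.

35858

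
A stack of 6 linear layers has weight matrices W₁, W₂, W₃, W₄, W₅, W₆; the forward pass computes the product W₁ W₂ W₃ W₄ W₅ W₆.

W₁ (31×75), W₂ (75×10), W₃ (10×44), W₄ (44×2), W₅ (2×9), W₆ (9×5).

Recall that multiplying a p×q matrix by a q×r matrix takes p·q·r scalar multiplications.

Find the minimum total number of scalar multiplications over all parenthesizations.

Adjacent pairs: W₁W₂ = 31·75·10 = 23250; W₂W₃ = 75·10·44 = 33000; W₃W₄ = 10·44·2 = 880; W₄W₅ = 44·2·9 = 792; W₅W₆ = 2·9·5 = 90.
Length 3: W₁..W₃: k=1: 0+33000+31·75·44=135300; k=2: 23250+0+31·10·44=36890 → min 36890 | W₂..W₄: k=2: 0+880+75·10·2=2380; k=3: 33000+0+75·44·2=39600 → min 2380 | W₃..W₅: k=3: 0+792+10·44·9=4752; k=4: 880+0+10·2·9=1060 → min 1060 | W₄..W₆: k=4: 0+90+44·2·5=530; k=5: 792+0+44·9·5=2772 → min 530.
Length 4: W₁..W₄: k=1: 0+2380+31·75·2=7030; k=2: 23250+880+31·10·2=24750; k=3: 36890+0+31·44·2=39618 → min 7030 | W₂..W₅: k=2: 0+1060+75·10·9=7810; k=3: 33000+792+75·44·9=63492; k=4: 2380+0+75·2·9=3730 → min 3730 | W₃..W₆: k=3: 0+530+10·44·5=2730; k=4: 880+90+10·2·5=1070; k=5: 1060+0+10·9·5=1510 → min 1070.
Length 5: W₁..W₅: k=1: 0+3730+31·75·9=24655; k=2: 23250+1060+31·10·9=27100; k=3: 36890+792+31·44·9=49958; k=4: 7030+0+31·2·9=7588 → min 7588 | W₂..W₆: k=2: 0+1070+75·10·5=4820; k=3: 33000+530+75·44·5=50030; k=4: 2380+90+75·2·5=3220; k=5: 3730+0+75·9·5=7105 → min 3220.
Length 6: W₁..W₆: k=1: 0+3220+31·75·5=14845; k=2: 23250+1070+31·10·5=25870; k=3: 36890+530+31·44·5=44240; k=4: 7030+90+31·2·5=7430; k=5: 7588+0+31·9·5=8983 → min 7430.
Optimal order: ((W₁ (W₂ (W₃ W₄))) (W₅ W₆)) with cost 7430.

7430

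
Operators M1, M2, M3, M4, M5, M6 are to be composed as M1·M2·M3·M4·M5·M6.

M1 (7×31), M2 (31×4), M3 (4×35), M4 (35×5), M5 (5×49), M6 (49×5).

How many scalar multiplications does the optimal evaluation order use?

3033

Adjacent pairs: M1M2 = 7·31·4 = 868; M2M3 = 31·4·35 = 4340; M3M4 = 4·35·5 = 700; M4M5 = 35·5·49 = 8575; M5M6 = 5·49·5 = 1225.
Length 3: M1..M3: k=1: 0+4340+7·31·35=11935; k=2: 868+0+7·4·35=1848 → min 1848 | M2..M4: k=2: 0+700+31·4·5=1320; k=3: 4340+0+31·35·5=9765 → min 1320 | M3..M5: k=3: 0+8575+4·35·49=15435; k=4: 700+0+4·5·49=1680 → min 1680 | M4..M6: k=4: 0+1225+35·5·5=2100; k=5: 8575+0+35·49·5=17150 → min 2100.
Length 4: M1..M4: k=1: 0+1320+7·31·5=2405; k=2: 868+700+7·4·5=1708; k=3: 1848+0+7·35·5=3073 → min 1708 | M2..M5: k=2: 0+1680+31·4·49=7756; k=3: 4340+8575+31·35·49=66080; k=4: 1320+0+31·5·49=8915 → min 7756 | M3..M6: k=3: 0+2100+4·35·5=2800; k=4: 700+1225+4·5·5=2025; k=5: 1680+0+4·49·5=2660 → min 2025.
Length 5: M1..M5: k=1: 0+7756+7·31·49=18389; k=2: 868+1680+7·4·49=3920; k=3: 1848+8575+7·35·49=22428; k=4: 1708+0+7·5·49=3423 → min 3423 | M2..M6: k=2: 0+2025+31·4·5=2645; k=3: 4340+2100+31·35·5=11865; k=4: 1320+1225+31·5·5=3320; k=5: 7756+0+31·49·5=15351 → min 2645.
Length 6: M1..M6: k=1: 0+2645+7·31·5=3730; k=2: 868+2025+7·4·5=3033; k=3: 1848+2100+7·35·5=5173; k=4: 1708+1225+7·5·5=3108; k=5: 3423+0+7·49·5=5138 → min 3033.
Optimal order: ((M1·M2)·((M3·M4)·(M5·M6))) with cost 3033.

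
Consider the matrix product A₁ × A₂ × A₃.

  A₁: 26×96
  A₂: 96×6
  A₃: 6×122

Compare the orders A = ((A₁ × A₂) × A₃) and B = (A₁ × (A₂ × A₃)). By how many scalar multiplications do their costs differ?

Order A = ((A₁ × A₂) × A₃): (A₁ × A₂): 26×96 by 96×6 → 26×6, cost 26·96·6 = 14976; ((A₁ × A₂) × A₃): 26×6 by 6×122 → 26×122, cost 26·6·122 = 19032; cumulative 34008. Total 34008.
Order B = (A₁ × (A₂ × A₃)): (A₂ × A₃): 96×6 by 6×122 → 96×122, cost 96·6·122 = 70272; (A₁ × (A₂ × A₃)): 26×96 by 96×122 → 26×122, cost 26·96·122 = 304512; cumulative 374784. Total 374784.
Difference: |34008 − 374784| = 340776.

340776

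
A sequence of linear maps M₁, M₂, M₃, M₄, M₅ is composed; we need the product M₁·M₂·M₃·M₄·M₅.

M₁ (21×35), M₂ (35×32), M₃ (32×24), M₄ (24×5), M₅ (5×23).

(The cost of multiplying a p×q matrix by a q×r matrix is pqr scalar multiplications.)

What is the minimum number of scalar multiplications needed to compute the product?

Adjacent pairs: M₁M₂ = 21·35·32 = 23520; M₂M₃ = 35·32·24 = 26880; M₃M₄ = 32·24·5 = 3840; M₄M₅ = 24·5·23 = 2760.
Length 3: M₁..M₃: k=1: 0+26880+21·35·24=44520; k=2: 23520+0+21·32·24=39648 → min 39648 | M₂..M₄: k=2: 0+3840+35·32·5=9440; k=3: 26880+0+35·24·5=31080 → min 9440 | M₃..M₅: k=3: 0+2760+32·24·23=20424; k=4: 3840+0+32·5·23=7520 → min 7520.
Length 4: M₁..M₄: k=1: 0+9440+21·35·5=13115; k=2: 23520+3840+21·32·5=30720; k=3: 39648+0+21·24·5=42168 → min 13115 | M₂..M₅: k=2: 0+7520+35·32·23=33280; k=3: 26880+2760+35·24·23=48960; k=4: 9440+0+35·5·23=13465 → min 13465.
Length 5: M₁..M₅: k=1: 0+13465+21·35·23=30370; k=2: 23520+7520+21·32·23=46496; k=3: 39648+2760+21·24·23=54000; k=4: 13115+0+21·5·23=15530 → min 15530.
Optimal order: ((M₁·(M₂·(M₃·M₄)))·M₅) with cost 15530.

15530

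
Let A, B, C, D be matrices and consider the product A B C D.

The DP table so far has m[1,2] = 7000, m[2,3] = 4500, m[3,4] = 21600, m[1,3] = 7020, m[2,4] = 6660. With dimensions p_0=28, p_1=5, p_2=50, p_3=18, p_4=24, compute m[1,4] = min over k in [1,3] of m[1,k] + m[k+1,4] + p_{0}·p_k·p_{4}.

10020

m[1,4] = min over k∈[1,3] of m[1,k]+m[k+1,4]+p_{0}·p_k·p_{4}.
k=1: 0 + 6660 + 28·5·24 = 10020; k=2: 7000 + 21600 + 28·50·24 = 62200; k=3: 7020 + 0 + 28·18·24 = 19116.
Minimum: 10020 at k=1.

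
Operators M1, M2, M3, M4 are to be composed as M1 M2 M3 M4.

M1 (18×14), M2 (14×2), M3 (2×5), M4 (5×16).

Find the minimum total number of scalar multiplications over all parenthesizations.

1240

Adjacent pairs: M1M2 = 18·14·2 = 504; M2M3 = 14·2·5 = 140; M3M4 = 2·5·16 = 160.
Length 3: M1..M3: k=1: 0+140+18·14·5=1400; k=2: 504+0+18·2·5=684 → min 684 | M2..M4: k=2: 0+160+14·2·16=608; k=3: 140+0+14·5·16=1260 → min 608.
Length 4: M1..M4: k=1: 0+608+18·14·16=4640; k=2: 504+160+18·2·16=1240; k=3: 684+0+18·5·16=2124 → min 1240.
Optimal order: ((M1 M2) (M3 M4)) with cost 1240.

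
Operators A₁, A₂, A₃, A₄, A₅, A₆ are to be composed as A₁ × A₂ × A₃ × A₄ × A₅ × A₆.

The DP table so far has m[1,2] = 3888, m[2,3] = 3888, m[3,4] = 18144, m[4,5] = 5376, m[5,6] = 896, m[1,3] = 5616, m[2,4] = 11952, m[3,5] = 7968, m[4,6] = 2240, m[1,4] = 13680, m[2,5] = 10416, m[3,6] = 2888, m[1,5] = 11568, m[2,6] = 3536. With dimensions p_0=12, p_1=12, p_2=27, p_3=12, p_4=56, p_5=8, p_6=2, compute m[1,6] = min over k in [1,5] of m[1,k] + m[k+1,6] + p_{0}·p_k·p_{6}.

m[1,6] = min over k∈[1,5] of m[1,k]+m[k+1,6]+p_{0}·p_k·p_{6}.
k=1: 0 + 3536 + 12·12·2 = 3824; k=2: 3888 + 2888 + 12·27·2 = 7424; k=3: 5616 + 2240 + 12·12·2 = 8144; k=4: 13680 + 896 + 12·56·2 = 15920; k=5: 11568 + 0 + 12·8·2 = 11760.
Minimum: 3824 at k=1.

3824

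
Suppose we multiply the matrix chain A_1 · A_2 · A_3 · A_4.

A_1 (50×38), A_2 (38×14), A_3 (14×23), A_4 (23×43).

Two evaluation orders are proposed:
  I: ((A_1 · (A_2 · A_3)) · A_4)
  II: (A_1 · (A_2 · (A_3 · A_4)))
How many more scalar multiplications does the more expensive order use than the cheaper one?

Order I = ((A_1 · (A_2 · A_3)) · A_4): (A_2 · A_3): 38×14 by 14×23 → 38×23, cost 38·14·23 = 12236; (A_1 · (A_2 · A_3)): 50×38 by 38×23 → 50×23, cost 50·38·23 = 43700; cumulative 55936; ((A_1 · (A_2 · A_3)) · A_4): 50×23 by 23×43 → 50×43, cost 50·23·43 = 49450; cumulative 105386. Total 105386.
Order II = (A_1 · (A_2 · (A_3 · A_4))): (A_3 · A_4): 14×23 by 23×43 → 14×43, cost 14·23·43 = 13846; (A_2 · (A_3 · A_4)): 38×14 by 14×43 → 38×43, cost 38·14·43 = 22876; cumulative 36722; (A_1 · (A_2 · (A_3 · A_4))): 50×38 by 38×43 → 50×43, cost 50·38·43 = 81700; cumulative 118422. Total 118422.
Difference: |105386 − 118422| = 13036.

13036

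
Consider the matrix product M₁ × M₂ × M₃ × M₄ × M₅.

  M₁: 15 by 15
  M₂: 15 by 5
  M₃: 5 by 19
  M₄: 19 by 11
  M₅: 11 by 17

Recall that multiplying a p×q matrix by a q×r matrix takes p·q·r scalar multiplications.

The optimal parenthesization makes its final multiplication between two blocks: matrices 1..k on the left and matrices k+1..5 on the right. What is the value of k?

2

Adjacent pairs: M₁M₂ = 15·15·5 = 1125; M₂M₃ = 15·5·19 = 1425; M₃M₄ = 5·19·11 = 1045; M₄M₅ = 19·11·17 = 3553.
Length 3: M₁..M₃: k=1: 0+1425+15·15·19=5700; k=2: 1125+0+15·5·19=2550 → min 2550 | M₂..M₄: k=2: 0+1045+15·5·11=1870; k=3: 1425+0+15·19·11=4560 → min 1870 | M₃..M₅: k=3: 0+3553+5·19·17=5168; k=4: 1045+0+5·11·17=1980 → min 1980.
Length 4: M₁..M₄: k=1: 0+1870+15·15·11=4345; k=2: 1125+1045+15·5·11=2995; k=3: 2550+0+15·19·11=5685 → min 2995 | M₂..M₅: k=2: 0+1980+15·5·17=3255; k=3: 1425+3553+15·19·17=9823; k=4: 1870+0+15·11·17=4675 → min 3255.
Top-level splits: k=1: (M₁..M₁)·(M₂..M₅) → 0+3255+15·15·17 = 7080; k=2: (M₁..M₂)·(M₃..M₅) → 1125+1980+15·5·17 = 4380; k=3: (M₁..M₃)·(M₄..M₅) → 2550+3553+15·19·17 = 10948; k=4: (M₁..M₄)·(M₅..M₅) → 2995+0+15·11·17 = 5800.
Best split is after M₂, i.e. k = 2.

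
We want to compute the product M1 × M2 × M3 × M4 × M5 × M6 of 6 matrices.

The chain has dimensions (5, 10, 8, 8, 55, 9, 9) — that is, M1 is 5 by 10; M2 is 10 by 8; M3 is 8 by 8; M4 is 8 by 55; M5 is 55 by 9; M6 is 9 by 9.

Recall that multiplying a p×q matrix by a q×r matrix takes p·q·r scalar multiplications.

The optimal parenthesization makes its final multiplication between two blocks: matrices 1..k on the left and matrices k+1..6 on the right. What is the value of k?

Adjacent pairs: M1M2 = 5·10·8 = 400; M2M3 = 10·8·8 = 640; M3M4 = 8·8·55 = 3520; M4M5 = 8·55·9 = 3960; M5M6 = 55·9·9 = 4455.
Length 3: M1..M3: k=1: 0+640+5·10·8=1040; k=2: 400+0+5·8·8=720 → min 720 | M2..M4: k=2: 0+3520+10·8·55=7920; k=3: 640+0+10·8·55=5040 → min 5040 | M3..M5: k=3: 0+3960+8·8·9=4536; k=4: 3520+0+8·55·9=7480 → min 4536 | M4..M6: k=4: 0+4455+8·55·9=8415; k=5: 3960+0+8·9·9=4608 → min 4608.
Length 4: M1..M4: k=1: 0+5040+5·10·55=7790; k=2: 400+3520+5·8·55=6120; k=3: 720+0+5·8·55=2920 → min 2920 | M2..M5: k=2: 0+4536+10·8·9=5256; k=3: 640+3960+10·8·9=5320; k=4: 5040+0+10·55·9=9990 → min 5256 | M3..M6: k=3: 0+4608+8·8·9=5184; k=4: 3520+4455+8·55·9=11935; k=5: 4536+0+8·9·9=5184 → min 5184.
Length 5: M1..M5: k=1: 0+5256+5·10·9=5706; k=2: 400+4536+5·8·9=5296; k=3: 720+3960+5·8·9=5040; k=4: 2920+0+5·55·9=5395 → min 5040 | M2..M6: k=2: 0+5184+10·8·9=5904; k=3: 640+4608+10·8·9=5968; k=4: 5040+4455+10·55·9=14445; k=5: 5256+0+10·9·9=6066 → min 5904.
Top-level splits: k=1: (M1..M1)·(M2..M6) → 0+5904+5·10·9 = 6354; k=2: (M1..M2)·(M3..M6) → 400+5184+5·8·9 = 5944; k=3: (M1..M3)·(M4..M6) → 720+4608+5·8·9 = 5688; k=4: (M1..M4)·(M5..M6) → 2920+4455+5·55·9 = 9850; k=5: (M1..M5)·(M6..M6) → 5040+0+5·9·9 = 5445.
Best split is after M5, i.e. k = 5.

5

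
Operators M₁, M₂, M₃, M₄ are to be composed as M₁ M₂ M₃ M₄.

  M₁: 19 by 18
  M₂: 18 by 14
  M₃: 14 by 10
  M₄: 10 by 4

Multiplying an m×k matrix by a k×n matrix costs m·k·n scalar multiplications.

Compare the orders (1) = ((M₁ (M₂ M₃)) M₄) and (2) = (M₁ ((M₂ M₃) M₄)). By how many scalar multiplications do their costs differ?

2092

Order (1) = ((M₁ (M₂ M₃)) M₄): (M₂ M₃): 18×14 by 14×10 → 18×10, cost 18·14·10 = 2520; (M₁ (M₂ M₃)): 19×18 by 18×10 → 19×10, cost 19·18·10 = 3420; cumulative 5940; ((M₁ (M₂ M₃)) M₄): 19×10 by 10×4 → 19×4, cost 19·10·4 = 760; cumulative 6700. Total 6700.
Order (2) = (M₁ ((M₂ M₃) M₄)): (M₂ M₃): 18×14 by 14×10 → 18×10, cost 18·14·10 = 2520; ((M₂ M₃) M₄): 18×10 by 10×4 → 18×4, cost 18·10·4 = 720; cumulative 3240; (M₁ ((M₂ M₃) M₄)): 19×18 by 18×4 → 19×4, cost 19·18·4 = 1368; cumulative 4608. Total 4608.
Difference: |6700 − 4608| = 2092.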